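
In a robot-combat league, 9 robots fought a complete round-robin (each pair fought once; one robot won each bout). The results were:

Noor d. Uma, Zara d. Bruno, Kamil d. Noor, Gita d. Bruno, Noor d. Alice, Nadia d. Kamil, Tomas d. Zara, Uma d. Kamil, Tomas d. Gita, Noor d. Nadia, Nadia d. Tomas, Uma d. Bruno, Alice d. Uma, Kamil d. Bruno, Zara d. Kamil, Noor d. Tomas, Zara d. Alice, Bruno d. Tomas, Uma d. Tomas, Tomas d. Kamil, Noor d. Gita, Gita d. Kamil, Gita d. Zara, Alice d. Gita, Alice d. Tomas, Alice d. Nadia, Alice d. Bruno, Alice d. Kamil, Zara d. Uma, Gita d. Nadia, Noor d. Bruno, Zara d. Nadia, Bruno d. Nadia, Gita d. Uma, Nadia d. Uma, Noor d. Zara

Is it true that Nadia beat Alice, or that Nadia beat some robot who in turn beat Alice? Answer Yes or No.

Nadia did not beat Alice directly.
Nadia beat Kamil, Tomas, Uma, but each of them lost to Alice. No two-step path.

No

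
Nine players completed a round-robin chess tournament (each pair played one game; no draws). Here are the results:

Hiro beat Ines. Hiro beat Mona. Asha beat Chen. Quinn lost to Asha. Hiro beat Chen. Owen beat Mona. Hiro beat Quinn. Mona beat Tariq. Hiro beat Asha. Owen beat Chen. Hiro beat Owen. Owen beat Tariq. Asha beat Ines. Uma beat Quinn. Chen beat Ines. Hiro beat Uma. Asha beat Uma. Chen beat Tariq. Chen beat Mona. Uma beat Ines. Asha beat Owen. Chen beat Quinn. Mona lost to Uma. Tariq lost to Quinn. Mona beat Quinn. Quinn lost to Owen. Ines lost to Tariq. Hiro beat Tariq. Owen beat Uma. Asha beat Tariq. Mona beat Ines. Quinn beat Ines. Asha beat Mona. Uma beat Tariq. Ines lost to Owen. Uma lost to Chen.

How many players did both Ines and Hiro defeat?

0

Ines beat: no one.
Hiro beat: Ines, Owen, Chen, Asha, Quinn, Mona, Tariq, Uma.
No one was beaten by both.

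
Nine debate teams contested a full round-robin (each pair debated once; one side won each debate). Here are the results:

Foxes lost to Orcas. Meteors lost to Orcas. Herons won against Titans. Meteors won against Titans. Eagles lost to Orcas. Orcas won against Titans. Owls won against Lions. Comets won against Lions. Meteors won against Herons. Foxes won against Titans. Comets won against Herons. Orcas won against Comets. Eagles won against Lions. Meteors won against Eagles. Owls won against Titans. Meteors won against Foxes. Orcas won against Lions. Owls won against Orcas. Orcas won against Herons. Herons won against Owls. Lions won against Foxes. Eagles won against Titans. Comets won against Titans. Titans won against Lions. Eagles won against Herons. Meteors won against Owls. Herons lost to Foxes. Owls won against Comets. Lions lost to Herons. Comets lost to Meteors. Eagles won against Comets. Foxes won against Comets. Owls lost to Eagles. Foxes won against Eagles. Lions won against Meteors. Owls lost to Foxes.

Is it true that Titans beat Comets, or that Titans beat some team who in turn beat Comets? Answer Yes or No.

No

Titans did not beat Comets directly.
Titans beat Lions, but each of them lost to Comets. No two-step path.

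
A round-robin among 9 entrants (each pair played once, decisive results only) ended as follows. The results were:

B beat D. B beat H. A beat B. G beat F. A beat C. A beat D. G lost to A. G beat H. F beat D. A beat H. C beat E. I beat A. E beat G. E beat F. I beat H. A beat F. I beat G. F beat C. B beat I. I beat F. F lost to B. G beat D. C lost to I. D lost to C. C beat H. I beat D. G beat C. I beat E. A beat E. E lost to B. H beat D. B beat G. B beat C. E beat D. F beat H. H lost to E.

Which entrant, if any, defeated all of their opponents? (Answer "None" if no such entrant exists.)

None

Highest win total is I with 7 (out of 8 possible).
I lost to B, so no entrant went undefeated.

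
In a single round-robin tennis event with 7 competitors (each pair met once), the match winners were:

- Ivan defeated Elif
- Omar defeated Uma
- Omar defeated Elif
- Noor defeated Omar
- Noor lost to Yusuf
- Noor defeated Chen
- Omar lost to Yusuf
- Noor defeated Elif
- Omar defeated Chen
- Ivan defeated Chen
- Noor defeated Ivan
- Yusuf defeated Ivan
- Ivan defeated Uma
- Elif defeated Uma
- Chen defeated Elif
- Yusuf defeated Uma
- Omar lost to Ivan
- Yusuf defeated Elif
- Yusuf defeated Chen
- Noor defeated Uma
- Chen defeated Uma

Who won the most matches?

Win totals: Noor 5, Uma 0, Elif 1, Chen 2, Ivan 4, Yusuf 6, Omar 3.
Yusuf leads with 6 wins (next highest: 5).

Yusuf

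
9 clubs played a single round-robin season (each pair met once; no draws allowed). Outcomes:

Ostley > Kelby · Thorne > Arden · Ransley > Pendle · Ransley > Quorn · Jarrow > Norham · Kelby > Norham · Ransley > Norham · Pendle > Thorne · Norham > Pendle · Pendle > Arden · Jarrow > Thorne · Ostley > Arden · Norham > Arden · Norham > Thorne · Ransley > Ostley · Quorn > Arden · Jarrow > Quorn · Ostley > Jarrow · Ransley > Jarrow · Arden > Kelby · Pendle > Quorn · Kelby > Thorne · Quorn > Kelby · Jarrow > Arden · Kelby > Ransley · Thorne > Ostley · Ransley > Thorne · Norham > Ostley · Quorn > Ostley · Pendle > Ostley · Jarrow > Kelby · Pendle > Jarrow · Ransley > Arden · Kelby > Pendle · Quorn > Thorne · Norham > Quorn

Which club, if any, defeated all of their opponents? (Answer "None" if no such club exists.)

None

Highest win total is Ransley with 7 (out of 8 possible).
Ransley lost to Kelby, so no club went undefeated.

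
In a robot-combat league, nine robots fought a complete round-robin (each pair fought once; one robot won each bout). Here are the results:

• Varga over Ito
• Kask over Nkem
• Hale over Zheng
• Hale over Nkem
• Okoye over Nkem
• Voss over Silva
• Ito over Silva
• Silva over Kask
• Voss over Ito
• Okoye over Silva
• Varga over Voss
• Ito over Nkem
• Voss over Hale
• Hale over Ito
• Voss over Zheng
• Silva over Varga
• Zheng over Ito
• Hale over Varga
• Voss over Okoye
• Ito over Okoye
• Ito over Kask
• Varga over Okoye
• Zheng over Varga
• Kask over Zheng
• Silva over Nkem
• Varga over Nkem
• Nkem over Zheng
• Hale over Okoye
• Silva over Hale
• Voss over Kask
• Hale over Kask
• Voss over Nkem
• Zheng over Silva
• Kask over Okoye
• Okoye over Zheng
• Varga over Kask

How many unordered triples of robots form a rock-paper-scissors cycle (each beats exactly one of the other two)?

Win totals: Varga 5, Zheng 3, Hale 6, Okoye 3, Voss 7, Kask 3, Nkem 1, Ito 4, Silva 4.
A robot with w wins dominates both others in C(w,2) triples; summing gives 10 + 3 + 15 + 3 + 21 + 3 + 0 + 6 + 6 = 67 transitive triples.
Total triples C(9,3) = 84, so cyclic triples = 84 − 67 = 17.

17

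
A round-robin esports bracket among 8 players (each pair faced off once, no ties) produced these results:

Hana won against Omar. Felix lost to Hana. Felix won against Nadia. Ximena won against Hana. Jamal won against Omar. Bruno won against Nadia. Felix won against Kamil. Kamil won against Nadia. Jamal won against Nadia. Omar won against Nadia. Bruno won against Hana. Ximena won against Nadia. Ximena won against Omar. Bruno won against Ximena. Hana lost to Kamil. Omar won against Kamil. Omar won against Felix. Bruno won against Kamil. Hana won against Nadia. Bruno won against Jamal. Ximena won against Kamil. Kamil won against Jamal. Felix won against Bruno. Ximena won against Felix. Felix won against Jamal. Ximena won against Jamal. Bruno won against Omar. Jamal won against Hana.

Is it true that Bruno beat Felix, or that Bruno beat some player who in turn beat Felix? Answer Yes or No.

Bruno did not beat Felix directly.
Bruno beat Omar, Jamal, Ximena, Nadia, Kamil, Hana. Of those, Omar beat Felix.

Yes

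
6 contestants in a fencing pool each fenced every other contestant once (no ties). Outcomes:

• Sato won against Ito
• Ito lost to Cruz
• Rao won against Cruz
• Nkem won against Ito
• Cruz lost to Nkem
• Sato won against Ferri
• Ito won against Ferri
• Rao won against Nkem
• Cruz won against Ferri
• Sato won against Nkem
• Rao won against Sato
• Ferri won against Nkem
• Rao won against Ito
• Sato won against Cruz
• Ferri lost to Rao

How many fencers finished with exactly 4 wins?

Win totals: Rao 5, Cruz 2, Ito 1, Sato 4, Ferri 1, Nkem 2.
Exactly 4: Sato — 1 fencer.

1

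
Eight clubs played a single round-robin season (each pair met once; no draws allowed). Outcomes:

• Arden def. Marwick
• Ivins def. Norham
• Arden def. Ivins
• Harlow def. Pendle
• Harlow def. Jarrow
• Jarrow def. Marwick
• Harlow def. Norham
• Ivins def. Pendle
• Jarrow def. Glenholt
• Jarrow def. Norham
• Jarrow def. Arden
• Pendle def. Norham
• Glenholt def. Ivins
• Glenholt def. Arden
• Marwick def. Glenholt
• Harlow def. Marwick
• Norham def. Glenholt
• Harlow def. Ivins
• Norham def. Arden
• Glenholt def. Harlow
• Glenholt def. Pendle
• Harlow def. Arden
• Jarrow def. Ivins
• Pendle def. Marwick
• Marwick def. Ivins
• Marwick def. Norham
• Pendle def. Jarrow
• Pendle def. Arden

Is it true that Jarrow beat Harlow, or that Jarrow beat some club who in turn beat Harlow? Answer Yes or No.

Yes

Jarrow did not beat Harlow directly.
Jarrow beat Marwick, Norham, Glenholt, Ivins, Arden. Of those, Glenholt beat Harlow.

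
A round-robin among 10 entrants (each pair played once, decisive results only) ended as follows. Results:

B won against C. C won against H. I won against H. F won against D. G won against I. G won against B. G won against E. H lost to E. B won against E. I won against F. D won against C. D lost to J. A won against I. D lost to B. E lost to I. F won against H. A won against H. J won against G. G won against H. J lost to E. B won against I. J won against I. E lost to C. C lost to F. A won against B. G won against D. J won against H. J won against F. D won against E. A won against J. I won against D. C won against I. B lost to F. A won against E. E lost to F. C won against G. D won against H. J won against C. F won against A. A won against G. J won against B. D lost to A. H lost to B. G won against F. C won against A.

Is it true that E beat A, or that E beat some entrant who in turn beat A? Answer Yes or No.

E did not beat A directly.
E beat H, J, but each of them lost to A. No two-step path.

No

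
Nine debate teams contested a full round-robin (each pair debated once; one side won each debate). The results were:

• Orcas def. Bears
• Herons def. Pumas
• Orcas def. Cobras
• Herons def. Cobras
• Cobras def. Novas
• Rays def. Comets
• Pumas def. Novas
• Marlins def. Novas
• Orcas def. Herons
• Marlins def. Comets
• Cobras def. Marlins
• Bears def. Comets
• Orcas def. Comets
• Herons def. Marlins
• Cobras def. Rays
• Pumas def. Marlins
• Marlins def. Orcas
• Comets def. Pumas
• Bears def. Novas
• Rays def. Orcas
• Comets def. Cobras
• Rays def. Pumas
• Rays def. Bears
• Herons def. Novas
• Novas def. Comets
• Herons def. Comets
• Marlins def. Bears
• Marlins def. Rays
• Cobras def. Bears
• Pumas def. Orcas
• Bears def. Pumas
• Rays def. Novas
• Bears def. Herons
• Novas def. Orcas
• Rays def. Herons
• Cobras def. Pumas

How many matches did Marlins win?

Marlins' results: beat Orcas, Rays, Comets, Bears, Novas; lost to Herons, Cobras, Pumas.
That is 5 wins.

5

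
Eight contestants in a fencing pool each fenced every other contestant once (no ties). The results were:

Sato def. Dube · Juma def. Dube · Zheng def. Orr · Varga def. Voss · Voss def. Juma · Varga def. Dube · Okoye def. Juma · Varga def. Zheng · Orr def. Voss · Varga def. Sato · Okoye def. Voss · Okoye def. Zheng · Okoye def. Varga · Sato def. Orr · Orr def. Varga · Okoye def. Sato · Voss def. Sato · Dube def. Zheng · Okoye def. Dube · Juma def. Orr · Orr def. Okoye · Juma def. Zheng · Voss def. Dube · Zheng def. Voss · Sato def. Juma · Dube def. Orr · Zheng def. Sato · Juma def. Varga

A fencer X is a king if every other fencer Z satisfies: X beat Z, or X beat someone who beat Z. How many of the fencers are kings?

5

Zheng reaches everyone (king).
Okoye reaches everyone (king).
Varga cannot reach Okoye in two steps.
Orr reaches everyone (king).
Juma reaches everyone (king).
Dube cannot reach Juma in two steps.
Voss cannot reach Okoye in two steps.
Sato reaches everyone (king).
Kings: Zheng, Okoye, Orr, Juma, Sato — 5.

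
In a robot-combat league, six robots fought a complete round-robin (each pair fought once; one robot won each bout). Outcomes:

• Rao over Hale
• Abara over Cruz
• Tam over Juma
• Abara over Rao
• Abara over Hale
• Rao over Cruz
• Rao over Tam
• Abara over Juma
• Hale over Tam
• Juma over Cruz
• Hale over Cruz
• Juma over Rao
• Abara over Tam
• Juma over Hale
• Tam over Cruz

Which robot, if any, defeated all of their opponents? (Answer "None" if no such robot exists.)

Abara has 5 wins out of 5 opponents — a perfect record.

Abara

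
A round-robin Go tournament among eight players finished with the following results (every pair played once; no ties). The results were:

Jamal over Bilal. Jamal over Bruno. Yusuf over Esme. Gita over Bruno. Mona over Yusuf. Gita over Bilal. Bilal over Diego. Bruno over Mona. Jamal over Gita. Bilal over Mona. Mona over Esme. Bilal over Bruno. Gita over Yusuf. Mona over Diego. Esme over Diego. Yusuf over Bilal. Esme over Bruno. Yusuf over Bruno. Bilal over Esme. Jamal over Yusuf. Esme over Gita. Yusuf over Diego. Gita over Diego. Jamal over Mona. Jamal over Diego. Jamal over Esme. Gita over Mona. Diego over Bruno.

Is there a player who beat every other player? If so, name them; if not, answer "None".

Jamal has 7 wins out of 7 opponents — a perfect record.

Jamal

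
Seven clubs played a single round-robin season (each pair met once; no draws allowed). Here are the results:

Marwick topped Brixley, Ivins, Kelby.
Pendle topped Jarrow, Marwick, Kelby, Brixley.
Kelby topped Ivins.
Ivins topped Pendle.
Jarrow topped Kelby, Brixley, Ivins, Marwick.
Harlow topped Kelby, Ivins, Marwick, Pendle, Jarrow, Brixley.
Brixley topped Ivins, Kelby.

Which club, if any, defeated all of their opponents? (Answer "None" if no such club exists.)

Harlow

Harlow has 6 wins out of 6 opponents — a perfect record.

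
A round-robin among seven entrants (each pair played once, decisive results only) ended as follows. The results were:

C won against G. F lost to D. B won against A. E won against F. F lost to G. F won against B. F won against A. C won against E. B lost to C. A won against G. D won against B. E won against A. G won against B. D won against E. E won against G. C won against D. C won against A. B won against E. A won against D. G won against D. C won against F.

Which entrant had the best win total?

Win totals: A 2, B 2, C 6, D 3, E 3, F 2, G 3.
C leads with 6 wins (next highest: 3).

C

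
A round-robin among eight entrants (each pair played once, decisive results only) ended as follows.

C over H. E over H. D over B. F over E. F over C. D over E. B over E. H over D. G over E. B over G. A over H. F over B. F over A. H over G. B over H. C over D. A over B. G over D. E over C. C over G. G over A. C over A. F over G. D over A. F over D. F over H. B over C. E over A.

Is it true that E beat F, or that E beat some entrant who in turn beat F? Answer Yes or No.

E did not beat F directly.
E beat A, C, H, but each of them lost to F. No two-step path.

No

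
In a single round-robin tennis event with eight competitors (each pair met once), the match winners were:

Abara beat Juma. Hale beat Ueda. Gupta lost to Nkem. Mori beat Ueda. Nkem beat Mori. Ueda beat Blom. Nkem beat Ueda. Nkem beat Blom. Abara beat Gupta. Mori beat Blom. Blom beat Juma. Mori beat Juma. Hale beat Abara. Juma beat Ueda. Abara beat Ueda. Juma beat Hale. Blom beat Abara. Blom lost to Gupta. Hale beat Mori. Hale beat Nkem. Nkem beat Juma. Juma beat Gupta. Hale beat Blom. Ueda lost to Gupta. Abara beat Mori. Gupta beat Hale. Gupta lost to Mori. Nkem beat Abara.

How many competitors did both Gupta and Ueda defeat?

Gupta beat: Hale, Ueda, Blom.
Ueda beat: Blom.
Both beat: Blom — 1.

1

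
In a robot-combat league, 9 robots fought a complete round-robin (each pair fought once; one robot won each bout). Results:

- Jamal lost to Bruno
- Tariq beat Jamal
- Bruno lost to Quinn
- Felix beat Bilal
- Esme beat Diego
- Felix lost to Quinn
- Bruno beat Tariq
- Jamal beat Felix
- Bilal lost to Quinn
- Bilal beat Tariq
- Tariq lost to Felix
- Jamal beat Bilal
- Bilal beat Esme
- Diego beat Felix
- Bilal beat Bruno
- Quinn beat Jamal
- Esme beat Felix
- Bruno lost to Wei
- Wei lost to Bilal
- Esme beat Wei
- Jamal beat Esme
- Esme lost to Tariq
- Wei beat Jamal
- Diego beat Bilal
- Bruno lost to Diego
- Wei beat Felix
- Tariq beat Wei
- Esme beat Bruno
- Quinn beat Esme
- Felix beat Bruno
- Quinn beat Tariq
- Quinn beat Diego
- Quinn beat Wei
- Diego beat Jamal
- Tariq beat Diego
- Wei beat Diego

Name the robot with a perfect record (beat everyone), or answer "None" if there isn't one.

Quinn

Quinn has 8 wins out of 8 opponents — a perfect record.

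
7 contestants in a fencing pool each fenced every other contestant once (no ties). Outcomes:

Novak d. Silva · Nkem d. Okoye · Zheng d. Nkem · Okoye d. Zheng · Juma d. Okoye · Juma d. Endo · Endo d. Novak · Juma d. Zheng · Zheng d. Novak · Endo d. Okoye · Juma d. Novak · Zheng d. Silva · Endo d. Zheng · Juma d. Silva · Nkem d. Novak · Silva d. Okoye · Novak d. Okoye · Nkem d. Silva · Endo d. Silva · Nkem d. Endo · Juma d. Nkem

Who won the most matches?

Juma

Win totals: Endo 4, Silva 1, Okoye 1, Juma 6, Nkem 4, Novak 2, Zheng 3.
Juma leads with 6 wins (next highest: 4).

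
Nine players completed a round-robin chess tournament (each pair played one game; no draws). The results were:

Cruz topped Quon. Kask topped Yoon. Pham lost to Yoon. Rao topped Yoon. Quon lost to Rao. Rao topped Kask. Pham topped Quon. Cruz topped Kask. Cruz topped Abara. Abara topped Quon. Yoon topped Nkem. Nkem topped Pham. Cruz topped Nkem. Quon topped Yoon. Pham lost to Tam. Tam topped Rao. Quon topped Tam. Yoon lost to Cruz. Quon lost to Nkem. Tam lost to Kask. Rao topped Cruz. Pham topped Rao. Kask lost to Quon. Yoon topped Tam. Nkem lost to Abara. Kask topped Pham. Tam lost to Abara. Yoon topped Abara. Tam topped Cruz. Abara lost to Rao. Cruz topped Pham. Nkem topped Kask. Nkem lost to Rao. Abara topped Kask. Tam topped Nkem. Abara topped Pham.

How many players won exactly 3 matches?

3

Win totals: Rao 6, Quon 3, Kask 3, Cruz 6, Tam 4, Abara 5, Pham 2, Nkem 3, Yoon 4.
Exactly 3: Quon, Kask, Nkem — 3 players.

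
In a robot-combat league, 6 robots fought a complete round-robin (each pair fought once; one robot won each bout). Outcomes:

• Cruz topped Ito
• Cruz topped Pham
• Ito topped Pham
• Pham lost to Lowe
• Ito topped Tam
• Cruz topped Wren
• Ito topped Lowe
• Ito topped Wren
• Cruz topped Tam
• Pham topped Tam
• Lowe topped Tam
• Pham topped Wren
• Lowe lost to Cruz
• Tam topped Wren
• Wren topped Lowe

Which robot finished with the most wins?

Win totals: Pham 2, Lowe 2, Wren 1, Tam 1, Cruz 5, Ito 4.
Cruz leads with 5 wins (next highest: 4).

Cruz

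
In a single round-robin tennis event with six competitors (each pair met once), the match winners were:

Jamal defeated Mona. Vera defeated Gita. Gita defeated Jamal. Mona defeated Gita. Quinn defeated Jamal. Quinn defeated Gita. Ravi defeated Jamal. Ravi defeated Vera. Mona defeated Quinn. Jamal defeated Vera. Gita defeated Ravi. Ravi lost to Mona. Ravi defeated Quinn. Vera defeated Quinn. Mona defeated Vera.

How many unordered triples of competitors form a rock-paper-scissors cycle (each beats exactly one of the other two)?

7

Of the C(6,3) = 20 triples, the cyclic ones are: {Jamal, Ravi, Mona}; {Jamal, Mona, Quinn}; {Jamal, Mona, Gita}; {Jamal, Quinn, Vera}; {Jamal, Vera, Gita}; {Ravi, Quinn, Gita}; {Ravi, Vera, Gita}.
That is 7.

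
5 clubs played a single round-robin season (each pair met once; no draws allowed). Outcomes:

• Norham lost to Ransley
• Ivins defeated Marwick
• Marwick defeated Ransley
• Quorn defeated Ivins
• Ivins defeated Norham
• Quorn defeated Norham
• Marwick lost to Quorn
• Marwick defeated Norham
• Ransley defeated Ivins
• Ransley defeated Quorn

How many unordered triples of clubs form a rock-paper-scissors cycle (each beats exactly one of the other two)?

Of the C(5,3) = 10 triples, the cyclic ones are: {Quorn, Ransley, Marwick}; {Ransley, Marwick, Ivins}.
That is 2.

2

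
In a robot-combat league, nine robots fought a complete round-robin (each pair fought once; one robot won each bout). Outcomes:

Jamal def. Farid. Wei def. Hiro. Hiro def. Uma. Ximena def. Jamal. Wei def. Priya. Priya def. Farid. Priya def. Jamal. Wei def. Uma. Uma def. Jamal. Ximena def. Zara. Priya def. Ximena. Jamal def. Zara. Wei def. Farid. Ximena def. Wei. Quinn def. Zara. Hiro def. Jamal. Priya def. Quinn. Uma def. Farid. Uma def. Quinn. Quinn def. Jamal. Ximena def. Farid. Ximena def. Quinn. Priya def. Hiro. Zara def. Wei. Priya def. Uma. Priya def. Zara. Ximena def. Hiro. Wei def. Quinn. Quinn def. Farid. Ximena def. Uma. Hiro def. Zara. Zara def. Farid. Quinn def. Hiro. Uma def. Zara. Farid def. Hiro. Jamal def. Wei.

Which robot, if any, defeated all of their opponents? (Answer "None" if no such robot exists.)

None

Highest win total is Ximena with 7 (out of 8 possible).
Ximena lost to Priya, so no robot went undefeated.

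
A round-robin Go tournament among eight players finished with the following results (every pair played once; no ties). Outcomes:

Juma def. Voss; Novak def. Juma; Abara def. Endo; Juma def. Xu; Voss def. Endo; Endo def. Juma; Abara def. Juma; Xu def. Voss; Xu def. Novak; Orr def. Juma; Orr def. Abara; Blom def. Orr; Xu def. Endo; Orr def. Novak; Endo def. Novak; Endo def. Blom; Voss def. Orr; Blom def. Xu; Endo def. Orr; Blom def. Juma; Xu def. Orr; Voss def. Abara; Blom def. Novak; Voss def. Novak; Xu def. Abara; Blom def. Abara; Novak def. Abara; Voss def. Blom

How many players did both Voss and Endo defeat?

Voss beat: Endo, Blom, Orr, Abara, Novak.
Endo beat: Juma, Blom, Orr, Novak.
Both beat: Blom, Orr, Novak — 3.

3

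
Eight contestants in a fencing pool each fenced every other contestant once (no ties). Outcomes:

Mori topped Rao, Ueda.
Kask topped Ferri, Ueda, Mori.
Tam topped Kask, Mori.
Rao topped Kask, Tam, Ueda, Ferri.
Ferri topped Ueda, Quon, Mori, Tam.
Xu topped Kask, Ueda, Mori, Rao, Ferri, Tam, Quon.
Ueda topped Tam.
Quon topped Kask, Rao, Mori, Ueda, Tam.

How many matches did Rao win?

4

Rao's results: beat Ueda, Tam, Ferri, Kask; lost to Xu, Mori, Quon.
That is 4 wins.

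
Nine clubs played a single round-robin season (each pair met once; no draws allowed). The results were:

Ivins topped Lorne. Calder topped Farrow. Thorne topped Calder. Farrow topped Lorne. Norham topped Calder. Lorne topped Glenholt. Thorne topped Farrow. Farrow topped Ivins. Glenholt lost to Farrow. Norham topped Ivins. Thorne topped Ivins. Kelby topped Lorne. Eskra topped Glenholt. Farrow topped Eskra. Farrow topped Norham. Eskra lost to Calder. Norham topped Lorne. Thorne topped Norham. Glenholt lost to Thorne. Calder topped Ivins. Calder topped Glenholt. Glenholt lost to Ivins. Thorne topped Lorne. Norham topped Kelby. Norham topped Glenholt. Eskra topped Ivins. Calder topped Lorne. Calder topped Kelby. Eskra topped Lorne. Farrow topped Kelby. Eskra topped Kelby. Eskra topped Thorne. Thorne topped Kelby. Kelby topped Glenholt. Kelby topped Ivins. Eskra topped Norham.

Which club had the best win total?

Win totals: Thorne 7, Kelby 3, Glenholt 0, Eskra 6, Farrow 6, Ivins 2, Lorne 1, Calder 6, Norham 5.
Thorne leads with 7 wins (next highest: 6).

Thorne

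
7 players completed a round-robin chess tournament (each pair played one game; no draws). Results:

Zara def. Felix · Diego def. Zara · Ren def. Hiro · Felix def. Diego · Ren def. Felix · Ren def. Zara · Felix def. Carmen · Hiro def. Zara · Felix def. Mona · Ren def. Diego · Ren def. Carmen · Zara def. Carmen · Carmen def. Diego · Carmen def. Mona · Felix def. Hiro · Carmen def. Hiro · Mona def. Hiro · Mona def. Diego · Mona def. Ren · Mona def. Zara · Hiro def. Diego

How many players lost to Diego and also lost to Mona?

1

Diego beat: Zara.
Mona beat: Zara, Diego, Hiro, Ren.
Both beat: Zara — 1.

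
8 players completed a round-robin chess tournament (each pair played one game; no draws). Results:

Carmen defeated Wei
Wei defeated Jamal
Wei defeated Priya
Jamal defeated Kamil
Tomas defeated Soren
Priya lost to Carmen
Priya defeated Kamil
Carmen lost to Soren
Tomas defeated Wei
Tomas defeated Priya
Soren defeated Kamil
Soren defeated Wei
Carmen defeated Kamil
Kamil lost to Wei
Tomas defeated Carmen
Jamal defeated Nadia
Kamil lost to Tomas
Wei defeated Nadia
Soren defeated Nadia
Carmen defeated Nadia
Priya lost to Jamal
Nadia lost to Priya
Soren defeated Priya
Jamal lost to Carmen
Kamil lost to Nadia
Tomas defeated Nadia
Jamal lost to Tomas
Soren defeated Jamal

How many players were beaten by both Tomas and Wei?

Tomas beat: Nadia, Priya, Wei, Kamil, Jamal, Soren, Carmen.
Wei beat: Nadia, Priya, Kamil, Jamal.
Both beat: Nadia, Priya, Kamil, Jamal — 4.

4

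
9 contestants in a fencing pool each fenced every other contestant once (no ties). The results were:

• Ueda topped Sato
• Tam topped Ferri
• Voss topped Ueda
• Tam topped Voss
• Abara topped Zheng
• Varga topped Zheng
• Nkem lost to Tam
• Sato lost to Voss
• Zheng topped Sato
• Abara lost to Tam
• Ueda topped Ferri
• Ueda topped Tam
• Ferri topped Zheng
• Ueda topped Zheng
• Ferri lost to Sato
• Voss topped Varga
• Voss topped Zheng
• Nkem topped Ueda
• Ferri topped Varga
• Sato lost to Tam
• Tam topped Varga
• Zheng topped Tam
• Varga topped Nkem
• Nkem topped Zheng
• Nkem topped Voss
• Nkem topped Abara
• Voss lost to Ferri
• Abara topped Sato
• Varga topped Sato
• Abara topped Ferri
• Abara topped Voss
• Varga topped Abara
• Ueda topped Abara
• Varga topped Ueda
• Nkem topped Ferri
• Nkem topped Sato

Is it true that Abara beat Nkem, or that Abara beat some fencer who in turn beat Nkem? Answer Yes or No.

Abara did not beat Nkem directly.
Abara beat Sato, Voss, Zheng, Ferri, but each of them lost to Nkem. No two-step path.

No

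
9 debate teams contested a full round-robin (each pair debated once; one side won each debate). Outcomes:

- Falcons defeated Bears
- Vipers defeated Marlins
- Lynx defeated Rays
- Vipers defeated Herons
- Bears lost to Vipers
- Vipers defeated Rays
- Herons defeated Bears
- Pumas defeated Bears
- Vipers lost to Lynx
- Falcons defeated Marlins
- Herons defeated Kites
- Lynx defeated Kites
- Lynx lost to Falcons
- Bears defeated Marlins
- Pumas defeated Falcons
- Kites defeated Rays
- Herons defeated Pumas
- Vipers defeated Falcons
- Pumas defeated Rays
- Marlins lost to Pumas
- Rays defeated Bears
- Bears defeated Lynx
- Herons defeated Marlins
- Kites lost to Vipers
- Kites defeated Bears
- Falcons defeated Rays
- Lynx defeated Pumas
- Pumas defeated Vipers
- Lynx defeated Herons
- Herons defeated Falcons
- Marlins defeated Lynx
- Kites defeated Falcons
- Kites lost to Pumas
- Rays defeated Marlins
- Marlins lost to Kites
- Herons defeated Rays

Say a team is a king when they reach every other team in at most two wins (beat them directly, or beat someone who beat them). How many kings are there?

Kites cannot reach Herons, Pumas, Vipers in two steps.
Falcons reaches everyone (king).
Herons reaches everyone (king).
Pumas reaches everyone (king).
Rays cannot reach Kites, Falcons, Herons, Pumas, Vipers in two steps.
Vipers reaches everyone (king).
Bears cannot reach Falcons in two steps.
Marlins cannot reach Falcons, Bears in two steps.
Lynx reaches everyone (king).
Kings: Falcons, Herons, Pumas, Vipers, Lynx — 5.

5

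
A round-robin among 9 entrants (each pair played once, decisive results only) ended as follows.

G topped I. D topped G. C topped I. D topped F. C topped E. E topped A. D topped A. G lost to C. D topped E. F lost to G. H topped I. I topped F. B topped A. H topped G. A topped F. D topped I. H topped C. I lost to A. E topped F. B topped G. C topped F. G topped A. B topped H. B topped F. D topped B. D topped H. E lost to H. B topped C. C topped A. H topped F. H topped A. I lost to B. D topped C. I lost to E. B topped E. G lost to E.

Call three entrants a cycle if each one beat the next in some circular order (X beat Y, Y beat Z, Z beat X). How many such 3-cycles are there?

0

Win totals: A 2, B 7, C 5, D 8, E 4, F 0, G 3, H 6, I 1.
An entrant with w wins dominates both others in C(w,2) triples; summing gives 1 + 21 + 10 + 28 + 6 + 0 + 3 + 15 + 0 = 84 transitive triples.
Total triples C(9,3) = 84, so cyclic triples = 84 − 84 = 0.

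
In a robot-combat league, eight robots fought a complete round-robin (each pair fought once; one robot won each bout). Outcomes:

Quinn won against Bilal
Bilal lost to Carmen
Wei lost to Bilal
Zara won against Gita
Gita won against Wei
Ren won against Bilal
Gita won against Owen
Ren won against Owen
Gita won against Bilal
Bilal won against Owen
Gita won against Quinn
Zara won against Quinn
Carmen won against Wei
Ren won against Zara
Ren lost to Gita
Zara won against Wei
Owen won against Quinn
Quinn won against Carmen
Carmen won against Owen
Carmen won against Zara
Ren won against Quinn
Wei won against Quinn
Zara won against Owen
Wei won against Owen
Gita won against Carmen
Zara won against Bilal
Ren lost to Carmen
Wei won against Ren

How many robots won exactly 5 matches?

2

Win totals: Owen 1, Wei 3, Zara 5, Gita 6, Ren 4, Carmen 5, Quinn 2, Bilal 2.
Exactly 5: Zara, Carmen — 2 robots.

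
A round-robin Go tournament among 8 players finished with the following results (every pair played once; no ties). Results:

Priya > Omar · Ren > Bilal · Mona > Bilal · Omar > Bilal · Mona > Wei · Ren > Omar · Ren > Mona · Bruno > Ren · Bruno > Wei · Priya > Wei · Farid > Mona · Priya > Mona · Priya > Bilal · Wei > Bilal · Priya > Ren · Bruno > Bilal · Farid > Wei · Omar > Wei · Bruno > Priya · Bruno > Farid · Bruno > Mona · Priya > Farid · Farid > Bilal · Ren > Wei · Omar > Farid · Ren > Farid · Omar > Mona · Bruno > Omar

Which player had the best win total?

Win totals: Ren 5, Wei 1, Mona 2, Omar 4, Bilal 0, Bruno 7, Farid 3, Priya 6.
Bruno leads with 7 wins (next highest: 6).

Bruno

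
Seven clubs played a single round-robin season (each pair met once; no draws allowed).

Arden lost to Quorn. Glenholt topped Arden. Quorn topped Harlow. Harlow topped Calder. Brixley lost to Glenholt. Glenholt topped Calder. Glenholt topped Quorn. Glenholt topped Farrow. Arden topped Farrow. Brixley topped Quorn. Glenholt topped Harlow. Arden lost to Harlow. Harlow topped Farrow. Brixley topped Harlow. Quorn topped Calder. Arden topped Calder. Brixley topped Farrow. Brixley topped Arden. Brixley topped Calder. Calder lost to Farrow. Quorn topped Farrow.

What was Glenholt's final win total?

6

Glenholt's results: beat Brixley, Farrow, Harlow, Calder, Quorn, Arden; lost to no one.
That is 6 wins.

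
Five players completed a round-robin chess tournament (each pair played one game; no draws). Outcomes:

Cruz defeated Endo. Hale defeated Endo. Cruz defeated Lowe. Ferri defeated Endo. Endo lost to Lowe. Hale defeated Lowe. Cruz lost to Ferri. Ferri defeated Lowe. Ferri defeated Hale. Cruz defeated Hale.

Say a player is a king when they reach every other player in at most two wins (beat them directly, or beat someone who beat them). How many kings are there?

Endo cannot reach Ferri, Cruz, Hale, Lowe in two steps.
Ferri reaches everyone (king).
Cruz cannot reach Ferri in two steps.
Hale cannot reach Ferri, Cruz in two steps.
Lowe cannot reach Ferri, Cruz, Hale in two steps.
Kings: Ferri — 1.

1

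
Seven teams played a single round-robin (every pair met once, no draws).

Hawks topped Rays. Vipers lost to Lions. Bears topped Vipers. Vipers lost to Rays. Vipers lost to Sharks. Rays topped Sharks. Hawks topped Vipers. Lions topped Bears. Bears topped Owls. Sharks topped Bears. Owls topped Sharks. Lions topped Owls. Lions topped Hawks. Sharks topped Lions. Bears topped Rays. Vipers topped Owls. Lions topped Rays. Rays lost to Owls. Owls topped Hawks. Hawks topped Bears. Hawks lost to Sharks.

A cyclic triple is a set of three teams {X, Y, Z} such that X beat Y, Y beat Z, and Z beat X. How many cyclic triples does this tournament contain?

9

Win totals: Vipers 1, Owls 3, Bears 3, Rays 2, Sharks 4, Lions 5, Hawks 3.
A team with w wins dominates both others in C(w,2) triples; summing gives 0 + 3 + 3 + 1 + 6 + 10 + 3 = 26 transitive triples.
Total triples C(7,3) = 35, so cyclic triples = 35 − 26 = 9.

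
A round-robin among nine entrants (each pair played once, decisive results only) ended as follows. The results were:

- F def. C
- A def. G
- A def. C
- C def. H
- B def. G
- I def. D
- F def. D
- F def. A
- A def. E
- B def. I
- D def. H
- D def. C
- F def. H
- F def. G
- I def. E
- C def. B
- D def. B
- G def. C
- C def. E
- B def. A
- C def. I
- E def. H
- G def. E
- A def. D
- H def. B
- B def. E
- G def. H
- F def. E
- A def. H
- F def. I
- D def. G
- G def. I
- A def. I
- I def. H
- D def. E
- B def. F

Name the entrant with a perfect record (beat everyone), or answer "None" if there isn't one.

Highest win total is F with 7 (out of 8 possible).
F lost to B, so no entrant went undefeated.

None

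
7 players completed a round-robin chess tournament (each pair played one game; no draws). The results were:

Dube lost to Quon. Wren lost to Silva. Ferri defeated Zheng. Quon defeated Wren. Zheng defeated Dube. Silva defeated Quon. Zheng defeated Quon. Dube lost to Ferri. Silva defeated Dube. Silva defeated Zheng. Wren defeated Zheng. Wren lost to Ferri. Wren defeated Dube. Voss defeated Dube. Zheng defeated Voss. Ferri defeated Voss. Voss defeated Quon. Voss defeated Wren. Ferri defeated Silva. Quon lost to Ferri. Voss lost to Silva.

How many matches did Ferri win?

Ferri's results: beat Quon, Dube, Silva, Voss, Wren, Zheng; lost to no one.
That is 6 wins.

6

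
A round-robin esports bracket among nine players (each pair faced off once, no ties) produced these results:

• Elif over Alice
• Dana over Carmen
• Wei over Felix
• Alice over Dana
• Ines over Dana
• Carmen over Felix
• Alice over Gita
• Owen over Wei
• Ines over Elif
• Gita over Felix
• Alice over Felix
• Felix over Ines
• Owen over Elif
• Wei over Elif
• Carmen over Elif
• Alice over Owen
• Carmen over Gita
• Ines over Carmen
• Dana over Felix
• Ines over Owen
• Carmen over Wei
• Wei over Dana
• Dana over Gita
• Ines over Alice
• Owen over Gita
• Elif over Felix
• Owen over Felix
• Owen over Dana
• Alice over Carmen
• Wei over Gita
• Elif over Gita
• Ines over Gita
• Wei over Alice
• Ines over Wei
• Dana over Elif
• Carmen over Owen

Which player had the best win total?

Ines

Win totals: Carmen 5, Elif 3, Ines 7, Felix 1, Dana 4, Alice 5, Wei 5, Gita 1, Owen 5.
Ines leads with 7 wins (next highest: 5).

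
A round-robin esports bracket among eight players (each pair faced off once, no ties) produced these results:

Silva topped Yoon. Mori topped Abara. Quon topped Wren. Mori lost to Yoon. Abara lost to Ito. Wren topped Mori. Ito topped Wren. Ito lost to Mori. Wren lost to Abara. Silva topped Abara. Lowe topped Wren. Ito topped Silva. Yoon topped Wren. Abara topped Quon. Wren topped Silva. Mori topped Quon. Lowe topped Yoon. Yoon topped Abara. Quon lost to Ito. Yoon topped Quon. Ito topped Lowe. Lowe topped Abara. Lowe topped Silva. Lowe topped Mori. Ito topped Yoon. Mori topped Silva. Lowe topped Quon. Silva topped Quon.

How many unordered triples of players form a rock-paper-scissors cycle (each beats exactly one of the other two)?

9

Win totals: Yoon 4, Abara 2, Silva 3, Ito 6, Wren 2, Lowe 6, Quon 1, Mori 4.
A player with w wins dominates both others in C(w,2) triples; summing gives 6 + 1 + 3 + 15 + 1 + 15 + 0 + 6 = 47 transitive triples.
Total triples C(8,3) = 56, so cyclic triples = 56 − 47 = 9.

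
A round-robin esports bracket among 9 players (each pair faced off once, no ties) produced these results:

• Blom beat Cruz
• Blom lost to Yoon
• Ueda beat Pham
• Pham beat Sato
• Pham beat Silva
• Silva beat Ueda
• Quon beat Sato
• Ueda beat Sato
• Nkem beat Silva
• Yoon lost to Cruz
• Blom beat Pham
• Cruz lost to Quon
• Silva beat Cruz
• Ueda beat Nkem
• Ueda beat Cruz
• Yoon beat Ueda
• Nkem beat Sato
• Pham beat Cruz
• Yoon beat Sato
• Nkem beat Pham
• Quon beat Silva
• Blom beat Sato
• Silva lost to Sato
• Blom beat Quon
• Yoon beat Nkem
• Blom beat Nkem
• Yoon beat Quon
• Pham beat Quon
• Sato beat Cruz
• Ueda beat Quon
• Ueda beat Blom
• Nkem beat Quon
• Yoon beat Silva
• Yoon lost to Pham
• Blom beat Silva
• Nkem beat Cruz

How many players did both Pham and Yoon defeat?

3

Pham beat: Silva, Yoon, Sato, Quon, Cruz.
Yoon beat: Silva, Nkem, Ueda, Blom, Sato, Quon.
Both beat: Silva, Sato, Quon — 3.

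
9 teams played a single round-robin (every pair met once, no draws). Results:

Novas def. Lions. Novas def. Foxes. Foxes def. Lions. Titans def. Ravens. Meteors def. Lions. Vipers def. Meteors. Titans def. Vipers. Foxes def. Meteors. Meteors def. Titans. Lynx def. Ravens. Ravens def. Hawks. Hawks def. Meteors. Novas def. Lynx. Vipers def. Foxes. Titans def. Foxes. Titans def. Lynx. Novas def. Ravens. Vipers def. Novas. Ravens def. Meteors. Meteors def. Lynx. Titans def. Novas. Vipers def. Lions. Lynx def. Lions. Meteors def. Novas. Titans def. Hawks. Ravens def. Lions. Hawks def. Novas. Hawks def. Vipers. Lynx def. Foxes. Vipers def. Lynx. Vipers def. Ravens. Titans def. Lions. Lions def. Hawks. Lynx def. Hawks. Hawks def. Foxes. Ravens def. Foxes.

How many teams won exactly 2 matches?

Win totals: Meteors 4, Titans 7, Vipers 6, Ravens 4, Lions 1, Lynx 4, Foxes 2, Novas 4, Hawks 4.
Exactly 2: Foxes — 1 team.

1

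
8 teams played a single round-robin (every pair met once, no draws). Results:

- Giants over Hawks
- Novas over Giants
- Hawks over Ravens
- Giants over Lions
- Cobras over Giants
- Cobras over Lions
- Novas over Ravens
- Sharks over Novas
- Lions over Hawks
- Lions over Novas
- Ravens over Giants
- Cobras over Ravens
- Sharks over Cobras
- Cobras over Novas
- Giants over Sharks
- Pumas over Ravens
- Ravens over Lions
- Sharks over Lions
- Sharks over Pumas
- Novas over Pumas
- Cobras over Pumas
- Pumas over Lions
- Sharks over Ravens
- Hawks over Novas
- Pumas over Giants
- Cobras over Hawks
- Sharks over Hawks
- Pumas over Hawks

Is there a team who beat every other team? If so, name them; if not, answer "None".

None

Highest win total is Sharks with 6 (out of 7 possible).
Sharks lost to Giants, so no team went undefeated.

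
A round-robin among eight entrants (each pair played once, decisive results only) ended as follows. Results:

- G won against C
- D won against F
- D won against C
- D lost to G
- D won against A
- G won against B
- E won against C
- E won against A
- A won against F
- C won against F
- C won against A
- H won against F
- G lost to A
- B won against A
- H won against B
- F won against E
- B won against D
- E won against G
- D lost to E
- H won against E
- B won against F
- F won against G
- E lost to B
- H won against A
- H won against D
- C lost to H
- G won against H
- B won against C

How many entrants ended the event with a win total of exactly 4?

2

Win totals: A 2, B 5, C 2, D 3, E 4, F 2, G 4, H 6.
Exactly 4: E, G — 2 entrants.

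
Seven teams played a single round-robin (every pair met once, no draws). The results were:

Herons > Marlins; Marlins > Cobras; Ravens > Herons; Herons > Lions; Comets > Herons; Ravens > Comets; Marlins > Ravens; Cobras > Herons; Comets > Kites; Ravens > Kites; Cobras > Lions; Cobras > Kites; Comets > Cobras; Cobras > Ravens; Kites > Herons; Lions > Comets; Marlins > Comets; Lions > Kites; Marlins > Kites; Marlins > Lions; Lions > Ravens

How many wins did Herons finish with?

Herons' results: beat Lions, Marlins; lost to Comets, Kites, Ravens, Cobras.
That is 2 wins.

2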